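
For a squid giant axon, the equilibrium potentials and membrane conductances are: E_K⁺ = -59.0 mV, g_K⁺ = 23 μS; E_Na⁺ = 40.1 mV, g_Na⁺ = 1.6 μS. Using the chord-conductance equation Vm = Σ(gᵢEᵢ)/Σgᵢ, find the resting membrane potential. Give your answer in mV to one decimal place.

-52.6 mV

Σ gᵢEᵢ = 23·(-59.0) + 1.6·(40.1) = -1292.84
Σ gᵢ = 23 + 1.6 = 24.6
Vm = -1292.84 / 24.6 = -52.55 mV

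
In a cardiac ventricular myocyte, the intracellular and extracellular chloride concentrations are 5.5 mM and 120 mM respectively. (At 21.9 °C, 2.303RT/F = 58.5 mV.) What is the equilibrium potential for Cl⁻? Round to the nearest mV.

-78 mV

E = (58.5/z) · log₁₀([Cl⁻]_out/[Cl⁻]_in) with z = -1.
For an anion, dividing by z = -1 reverses the sign.
= (58.5/-1) · log₁₀(120/5.5) = -58.50 · log₁₀(21.82)
= -58.50 · (1.3388) = -78.32 mV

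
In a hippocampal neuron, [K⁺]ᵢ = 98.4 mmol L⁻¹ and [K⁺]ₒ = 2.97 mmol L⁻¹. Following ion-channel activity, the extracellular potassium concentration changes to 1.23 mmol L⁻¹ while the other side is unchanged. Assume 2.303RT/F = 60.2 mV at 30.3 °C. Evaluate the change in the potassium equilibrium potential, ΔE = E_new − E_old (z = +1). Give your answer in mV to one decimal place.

E_old = (60.2/1)·log₁₀(2.97/98.4) = -91.52 mV
E_new = (60.2/1)·log₁₀(1.23/98.4) = -114.57 mV
ΔE = -114.57 − (-91.52) = -23.05 mV

-23.0 mV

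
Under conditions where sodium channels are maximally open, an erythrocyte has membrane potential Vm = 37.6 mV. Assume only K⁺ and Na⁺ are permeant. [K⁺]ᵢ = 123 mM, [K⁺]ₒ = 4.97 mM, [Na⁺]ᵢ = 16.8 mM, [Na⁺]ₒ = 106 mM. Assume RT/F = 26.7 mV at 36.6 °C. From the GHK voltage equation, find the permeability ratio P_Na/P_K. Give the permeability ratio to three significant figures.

Let α = P_Na/P_K. GHK: Vm = 26.7·ln[(Kₒ + α·Naₒ)/(Kᵢ + α·Naᵢ)].
e^(Vm/26.7) = e^(37.6/26.7) = 4.0888
So 4.0888·(Kᵢ + α·Naᵢ) = Kₒ + α·Naₒ → α = (4.0888·123.0 − 4.97) / (106.0 − 4.0888·16.8)
α = (502.9 − 4.97) / (106.0 − 68.69) = 497.9/37.31 = 13.35

13.3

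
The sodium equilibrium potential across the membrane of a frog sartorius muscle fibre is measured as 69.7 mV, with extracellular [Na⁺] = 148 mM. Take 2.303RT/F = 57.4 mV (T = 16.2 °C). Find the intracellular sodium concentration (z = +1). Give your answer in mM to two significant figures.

9.0 mM

Nernst: E = (57.4/1) · log₁₀([out]/[in]), so log₁₀([out]/[in]) = 69.7 × 1 / 57.4 = 1.2143.
[out]/[in] = 10^(1.2143) = 16.38.
[in] = 148 / 16.38 = 9.036 mM.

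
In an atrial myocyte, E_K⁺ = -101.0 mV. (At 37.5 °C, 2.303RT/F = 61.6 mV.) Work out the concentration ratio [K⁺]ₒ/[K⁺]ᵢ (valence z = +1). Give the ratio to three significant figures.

log₁₀([out]/[in]) = E·z/(61.6) = -101.0 × 1 / 61.6 = -1.6396
[out]/[in] = 10^(-1.6396) = 0.02293

0.0229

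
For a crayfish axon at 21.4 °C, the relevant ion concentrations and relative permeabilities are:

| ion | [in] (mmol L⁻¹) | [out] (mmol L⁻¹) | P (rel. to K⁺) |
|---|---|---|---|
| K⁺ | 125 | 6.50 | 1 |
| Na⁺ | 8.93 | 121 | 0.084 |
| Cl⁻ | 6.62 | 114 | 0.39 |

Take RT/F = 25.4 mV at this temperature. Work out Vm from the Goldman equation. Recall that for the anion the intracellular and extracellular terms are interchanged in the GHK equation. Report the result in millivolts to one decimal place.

-55.4 mV

Vm = 25.4 · ln[(Σ P·[cation]ₒ + Σ P·[anion]ᵢ) / (Σ P·[cation]ᵢ + Σ P·[anion]ₒ)]
Numerator = 1×6.50 + 0.084×121 + 0.39×6.62 = 19.25
Denominator = 1×125 + 0.084×8.93 + 0.39×114 = 170.2
Vm = 25.4 · ln(0.11307) = 25.4 × (-2.1797) = -55.37 mV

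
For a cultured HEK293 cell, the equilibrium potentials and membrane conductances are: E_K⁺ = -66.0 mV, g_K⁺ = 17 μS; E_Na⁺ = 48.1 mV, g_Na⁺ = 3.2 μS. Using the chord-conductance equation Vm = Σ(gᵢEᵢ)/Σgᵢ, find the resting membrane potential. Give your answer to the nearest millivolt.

Σ gᵢEᵢ = 17·(-66.0) + 3.2·(48.1) = -968.08
Σ gᵢ = 17 + 3.2 = 20.2
Vm = -968.08 / 20.2 = -47.92 mV

-48 mV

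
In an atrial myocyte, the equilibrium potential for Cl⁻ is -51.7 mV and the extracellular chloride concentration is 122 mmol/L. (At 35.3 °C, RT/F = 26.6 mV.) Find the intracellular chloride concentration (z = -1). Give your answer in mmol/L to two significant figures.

Nernst: E = (26.6/-1) · ln([out]/[in]), so ln([out]/[in]) = -51.7 × -1 / 26.6 = 1.9436.
[out]/[in] = e^(1.9436) = 6.984.
[in] = 122 / 6.984 = 17.47 mmol/L.

17 mmol/L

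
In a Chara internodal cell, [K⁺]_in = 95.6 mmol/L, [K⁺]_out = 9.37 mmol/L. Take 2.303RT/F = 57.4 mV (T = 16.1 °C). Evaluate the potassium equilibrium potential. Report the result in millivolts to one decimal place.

E = (57.4/z) · log₁₀([K⁺]_out/[K⁺]_in) with z = +1.
= (57.4/1) · log₁₀(9.37/95.6) = 57.40 · log₁₀(0.09801)
= 57.40 · (-1.0087) = -57.90 mV

-57.9 mV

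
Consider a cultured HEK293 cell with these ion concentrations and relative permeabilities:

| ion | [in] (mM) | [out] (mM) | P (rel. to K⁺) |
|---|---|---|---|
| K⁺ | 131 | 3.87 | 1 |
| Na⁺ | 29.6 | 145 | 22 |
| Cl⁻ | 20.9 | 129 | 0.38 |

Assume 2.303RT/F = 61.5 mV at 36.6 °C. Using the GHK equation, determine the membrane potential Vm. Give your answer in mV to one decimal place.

36.0 mV

Vm = 61.5 · log₁₀[(Σ P·[cation]ₒ + Σ P·[anion]ᵢ) / (Σ P·[cation]ᵢ + Σ P·[anion]ₒ)]
Numerator = 1×3.87 + 22×145 + 0.38×20.9 = 3202
Denominator = 1×131 + 22×29.6 + 0.38×129 = 831.2
Vm = 61.5 · log₁₀(3.8519) = 61.5 × (0.5857) = 36.02 mV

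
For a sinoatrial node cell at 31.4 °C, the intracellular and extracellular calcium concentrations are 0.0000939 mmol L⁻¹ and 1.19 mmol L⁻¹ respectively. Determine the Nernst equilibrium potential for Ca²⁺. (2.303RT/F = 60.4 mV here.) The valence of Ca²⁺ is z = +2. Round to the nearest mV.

E = (60.4/z) · log₁₀([Ca²⁺]_out/[Ca²⁺]_in) with z = +2.
= (60.4/2) · log₁₀(1.19/0.0000939) = 30.20 · log₁₀(1.267e+04)
= 30.20 · (4.1029) = 123.91 mV

124 mV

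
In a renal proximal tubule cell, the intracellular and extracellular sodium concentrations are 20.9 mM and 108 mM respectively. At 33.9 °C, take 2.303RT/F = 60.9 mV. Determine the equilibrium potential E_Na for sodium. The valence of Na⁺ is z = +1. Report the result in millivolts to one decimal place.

E = (60.9/z) · log₁₀([Na⁺]_out/[Na⁺]_in) with z = +1.
= (60.9/1) · log₁₀(108/20.9) = 60.90 · log₁₀(5.167)
= 60.90 · (0.7133) = 43.44 mV

43.4 mV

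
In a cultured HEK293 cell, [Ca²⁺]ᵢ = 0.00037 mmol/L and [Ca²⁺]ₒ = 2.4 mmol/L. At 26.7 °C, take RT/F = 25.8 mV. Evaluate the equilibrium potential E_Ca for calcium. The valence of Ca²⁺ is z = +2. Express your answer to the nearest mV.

113 mV

E = (25.8/z) · ln([Ca²⁺]_out/[Ca²⁺]_in) with z = +2.
= (25.8/2) · ln(2.4/0.00037) = 12.90 · ln(6486)
= 12.90 · (8.7775) = 113.23 mV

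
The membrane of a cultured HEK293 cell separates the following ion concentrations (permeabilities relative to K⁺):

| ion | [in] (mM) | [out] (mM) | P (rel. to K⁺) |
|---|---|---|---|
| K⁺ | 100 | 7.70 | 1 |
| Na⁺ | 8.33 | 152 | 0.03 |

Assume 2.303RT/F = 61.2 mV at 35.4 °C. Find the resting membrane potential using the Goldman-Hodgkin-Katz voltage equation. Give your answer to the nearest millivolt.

-56 mV

Vm = 61.2 · log₁₀[(Σ P·[cation]ₒ + Σ P·[anion]ᵢ) / (Σ P·[cation]ᵢ + Σ P·[anion]ₒ)]
Numerator = 1×7.70 + 0.03×152 = 12.26
Denominator = 1×100 + 0.03×8.33 = 100.2
Vm = 61.2 · log₁₀(0.12229) = 61.2 × (-0.9126) = -55.85 mV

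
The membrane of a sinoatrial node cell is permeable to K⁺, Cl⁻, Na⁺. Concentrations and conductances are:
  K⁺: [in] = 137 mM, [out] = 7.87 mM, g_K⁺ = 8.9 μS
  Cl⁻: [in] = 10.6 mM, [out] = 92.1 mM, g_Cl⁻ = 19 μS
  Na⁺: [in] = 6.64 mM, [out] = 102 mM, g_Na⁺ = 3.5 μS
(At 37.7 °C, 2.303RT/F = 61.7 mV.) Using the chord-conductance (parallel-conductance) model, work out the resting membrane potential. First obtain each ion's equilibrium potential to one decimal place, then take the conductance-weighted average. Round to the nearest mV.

E_K⁺ = (61.7/1)·log₁₀(7.87/137) = -76.6 mV
E_Cl⁻ = (61.7/-1)·log₁₀(92.1/10.6) = -57.9 mV
E_Na⁺ = (61.7/1)·log₁₀(102/6.64) = 73.2 mV
Vm = (Σ gᵢEᵢ)/(Σ gᵢ) = (8.9·-76.6 + 19·-57.9 + 3.5·73.2) / (8.9 + 19 + 3.5)
= -1525.64 / 31.4 = -48.59 mV

-49 mV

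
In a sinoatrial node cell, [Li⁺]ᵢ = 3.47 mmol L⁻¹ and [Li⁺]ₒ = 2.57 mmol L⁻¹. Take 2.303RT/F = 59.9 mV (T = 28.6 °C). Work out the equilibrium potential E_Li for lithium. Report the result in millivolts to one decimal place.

-7.8 mV

E = (59.9/z) · log₁₀([Li⁺]_out/[Li⁺]_in) with z = +1.
= (59.9/1) · log₁₀(2.57/3.47) = 59.90 · log₁₀(0.7406)
= 59.90 · (-0.1304) = -7.81 mV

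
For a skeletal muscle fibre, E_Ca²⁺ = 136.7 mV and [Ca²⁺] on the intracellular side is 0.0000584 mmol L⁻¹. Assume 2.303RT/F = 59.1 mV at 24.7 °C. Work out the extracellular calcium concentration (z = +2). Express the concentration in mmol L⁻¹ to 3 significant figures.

Nernst: E = (59.1/2) · log₁₀([out]/[in]), so log₁₀([out]/[in]) = 136.7 × 2 / 59.1 = 4.6261.
[out]/[in] = 10^(4.6261) = 4.227e+04.
[out] = 4.227e+04 × 0.0000584 = 2.469 mmol L⁻¹.

2.47 mmol L⁻¹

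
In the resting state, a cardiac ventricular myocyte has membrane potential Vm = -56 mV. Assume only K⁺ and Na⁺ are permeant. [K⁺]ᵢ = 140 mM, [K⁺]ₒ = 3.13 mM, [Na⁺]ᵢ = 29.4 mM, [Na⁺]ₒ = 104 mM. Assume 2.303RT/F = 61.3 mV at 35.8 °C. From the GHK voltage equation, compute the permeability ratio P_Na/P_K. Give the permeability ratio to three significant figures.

0.139

Let α = P_Na/P_K. GHK: Vm = 61.3·log₁₀[(Kₒ + α·Naₒ)/(Kᵢ + α·Naᵢ)].
10^(Vm/61.3) = 10^(-56.0/61.3) = 0.12203
So 0.12203·(Kᵢ + α·Naᵢ) = Kₒ + α·Naₒ → α = (0.12203·140.0 − 3.13) / (104.0 − 0.12203·29.4)
α = (17.08 − 3.13) / (104.0 − 3.588) = 13.95/100.4 = 0.139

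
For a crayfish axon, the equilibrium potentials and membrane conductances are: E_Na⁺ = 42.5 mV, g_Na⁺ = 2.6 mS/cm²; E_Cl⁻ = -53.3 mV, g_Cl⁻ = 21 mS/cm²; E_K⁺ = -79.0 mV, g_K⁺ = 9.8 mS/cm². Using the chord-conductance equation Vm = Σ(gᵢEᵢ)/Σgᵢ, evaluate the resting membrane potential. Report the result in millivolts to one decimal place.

Σ gᵢEᵢ = 2.6·(42.5) + 21·(-53.3) + 9.8·(-79.0) = -1783.00
Σ gᵢ = 2.6 + 21 + 9.8 = 33.4
Vm = -1783.00 / 33.4 = -53.38 mV

-53.4 mV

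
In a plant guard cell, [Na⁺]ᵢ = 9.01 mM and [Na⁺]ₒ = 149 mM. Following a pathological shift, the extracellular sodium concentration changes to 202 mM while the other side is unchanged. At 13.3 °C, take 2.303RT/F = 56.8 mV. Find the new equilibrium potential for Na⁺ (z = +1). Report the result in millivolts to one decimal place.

After the shift: [Na⁺]_out = 202, [Na⁺]_in = 9.01 mM.
E_new = (56.8/1)·log₁₀(202/9.01) = 56.80 · (1.3506) = 76.72 mV

76.7 mV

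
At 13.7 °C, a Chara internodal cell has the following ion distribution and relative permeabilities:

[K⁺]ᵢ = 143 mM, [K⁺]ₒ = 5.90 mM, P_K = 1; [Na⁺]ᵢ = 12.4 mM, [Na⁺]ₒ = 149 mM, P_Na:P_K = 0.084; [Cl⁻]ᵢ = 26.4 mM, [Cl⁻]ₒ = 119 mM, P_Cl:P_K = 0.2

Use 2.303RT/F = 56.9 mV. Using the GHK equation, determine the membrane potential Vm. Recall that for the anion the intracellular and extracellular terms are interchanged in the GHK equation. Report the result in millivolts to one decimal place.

Vm = 56.9 · log₁₀[(Σ P·[cation]ₒ + Σ P·[anion]ᵢ) / (Σ P·[cation]ᵢ + Σ P·[anion]ₒ)]
Numerator = 1×5.90 + 0.084×149 + 0.2×26.4 = 23.7
Denominator = 1×143 + 0.084×12.4 + 0.2×119 = 167.8
Vm = 56.9 · log₁₀(0.14118) = 56.9 × (-0.8502) = -48.38 mV

-48.4 mV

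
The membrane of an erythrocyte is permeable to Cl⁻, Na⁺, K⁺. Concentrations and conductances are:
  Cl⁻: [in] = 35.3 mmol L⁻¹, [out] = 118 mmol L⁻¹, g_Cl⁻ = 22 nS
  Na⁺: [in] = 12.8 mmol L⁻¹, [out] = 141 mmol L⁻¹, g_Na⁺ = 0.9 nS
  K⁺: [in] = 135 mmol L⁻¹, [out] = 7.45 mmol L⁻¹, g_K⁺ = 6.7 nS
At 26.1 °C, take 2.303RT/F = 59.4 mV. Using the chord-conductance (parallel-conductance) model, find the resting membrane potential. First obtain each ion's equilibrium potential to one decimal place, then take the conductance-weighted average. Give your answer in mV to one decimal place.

E_Cl⁻ = (59.4/-1)·log₁₀(118/35.3) = -31.1 mV
E_Na⁺ = (59.4/1)·log₁₀(141/12.8) = 61.9 mV
E_K⁺ = (59.4/1)·log₁₀(7.45/135) = -74.7 mV
Vm = (Σ gᵢEᵢ)/(Σ gᵢ) = (22·-31.1 + 0.9·61.9 + 6.7·-74.7) / (22 + 0.9 + 6.7)
= -1128.98 / 29.6 = -38.14 mV

-38.1 mV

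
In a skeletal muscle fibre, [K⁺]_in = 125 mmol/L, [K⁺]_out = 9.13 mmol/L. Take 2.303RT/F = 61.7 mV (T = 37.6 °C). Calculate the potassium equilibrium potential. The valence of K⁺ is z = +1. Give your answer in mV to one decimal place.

-70.1 mV

E = (61.7/z) · log₁₀([K⁺]_out/[K⁺]_in) with z = +1.
= (61.7/1) · log₁₀(9.13/125) = 61.70 · log₁₀(0.07304)
= 61.70 · (-1.1364) = -70.12 mV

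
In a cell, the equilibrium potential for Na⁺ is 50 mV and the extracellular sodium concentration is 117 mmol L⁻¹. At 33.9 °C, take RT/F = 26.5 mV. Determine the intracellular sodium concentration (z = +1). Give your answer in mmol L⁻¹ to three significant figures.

Nernst: E = (26.5/1) · ln([out]/[in]), so ln([out]/[in]) = 50.0 × 1 / 26.5 = 1.8868.
[out]/[in] = e^(1.8868) = 6.598.
[in] = 117 / 6.598 = 17.73 mmol L⁻¹.

17.7 mmol L⁻¹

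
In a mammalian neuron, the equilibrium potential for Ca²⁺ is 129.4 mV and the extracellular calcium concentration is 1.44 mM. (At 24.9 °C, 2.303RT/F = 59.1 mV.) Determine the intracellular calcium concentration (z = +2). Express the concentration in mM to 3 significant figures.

0.0000602 mM

Nernst: E = (59.1/2) · log₁₀([out]/[in]), so log₁₀([out]/[in]) = 129.4 × 2 / 59.1 = 4.3790.
[out]/[in] = 10^(4.3790) = 2.393e+04.
[in] = 1.44 / 2.393e+04 = 6.016e-05 mM.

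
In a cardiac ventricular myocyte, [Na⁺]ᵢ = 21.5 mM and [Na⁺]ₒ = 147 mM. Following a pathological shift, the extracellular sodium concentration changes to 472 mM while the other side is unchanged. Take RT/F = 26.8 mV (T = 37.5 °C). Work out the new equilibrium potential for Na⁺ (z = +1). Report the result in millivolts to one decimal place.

82.8 mV

After the shift: [Na⁺]_out = 472, [Na⁺]_in = 21.5 mM.
E_new = (26.8/1)·ln(472/21.5) = 26.80 · (3.0889) = 82.78 mV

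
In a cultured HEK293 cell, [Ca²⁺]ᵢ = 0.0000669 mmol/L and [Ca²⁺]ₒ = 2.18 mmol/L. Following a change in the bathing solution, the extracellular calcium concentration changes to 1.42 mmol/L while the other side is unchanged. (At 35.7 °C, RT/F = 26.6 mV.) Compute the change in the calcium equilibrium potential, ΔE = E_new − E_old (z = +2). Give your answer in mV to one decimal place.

-5.7 mV

E_old = (26.6/2)·ln(2.18/0.0000669) = 138.21 mV
E_new = (26.6/2)·ln(1.42/0.0000669) = 132.51 mV
ΔE = 132.51 − (138.21) = -5.70 mV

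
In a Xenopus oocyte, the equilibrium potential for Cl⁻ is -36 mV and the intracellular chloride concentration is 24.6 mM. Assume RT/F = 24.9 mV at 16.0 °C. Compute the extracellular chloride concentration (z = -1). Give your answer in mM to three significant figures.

104 mM

Nernst: E = (24.9/-1) · ln([out]/[in]), so ln([out]/[in]) = -36.0 × -1 / 24.9 = 1.4458.
[out]/[in] = e^(1.4458) = 4.245.
[out] = 4.245 × 24.6 = 104.4 mM.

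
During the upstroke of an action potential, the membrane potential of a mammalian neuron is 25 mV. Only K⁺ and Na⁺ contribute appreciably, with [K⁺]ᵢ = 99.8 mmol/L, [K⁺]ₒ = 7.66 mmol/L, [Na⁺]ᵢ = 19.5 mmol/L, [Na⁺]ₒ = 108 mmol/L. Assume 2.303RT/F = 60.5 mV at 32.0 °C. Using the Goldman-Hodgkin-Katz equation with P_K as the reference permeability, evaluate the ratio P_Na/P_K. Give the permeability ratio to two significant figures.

4.4

Let α = P_Na/P_K. GHK: Vm = 60.5·log₁₀[(Kₒ + α·Naₒ)/(Kᵢ + α·Naᵢ)].
10^(Vm/60.5) = 10^(25.0/60.5) = 2.5895
So 2.5895·(Kᵢ + α·Naᵢ) = Kₒ + α·Naₒ → α = (2.5895·99.8 − 7.66) / (108.0 − 2.5895·19.5)
α = (258.4 − 7.66) / (108.0 − 50.5) = 250.8/57.5 = 4.361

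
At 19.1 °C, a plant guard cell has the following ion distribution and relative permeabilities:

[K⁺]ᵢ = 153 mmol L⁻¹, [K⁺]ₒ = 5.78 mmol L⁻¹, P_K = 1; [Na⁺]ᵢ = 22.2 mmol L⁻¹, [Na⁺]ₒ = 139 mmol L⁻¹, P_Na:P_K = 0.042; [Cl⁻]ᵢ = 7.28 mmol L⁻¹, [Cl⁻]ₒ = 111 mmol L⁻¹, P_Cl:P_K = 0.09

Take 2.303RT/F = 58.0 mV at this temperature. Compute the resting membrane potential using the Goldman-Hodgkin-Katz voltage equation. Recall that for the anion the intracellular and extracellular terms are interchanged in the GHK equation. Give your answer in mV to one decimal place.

Vm = 58.0 · log₁₀[(Σ P·[cation]ₒ + Σ P·[anion]ᵢ) / (Σ P·[cation]ᵢ + Σ P·[anion]ₒ)]
Numerator = 1×5.78 + 0.042×139 + 0.09×7.28 = 12.27
Denominator = 1×153 + 0.042×22.2 + 0.09×111 = 163.9
Vm = 58.0 · log₁₀(0.074872) = 58.0 × (-1.1257) = -65.29 mV

-65.3 mV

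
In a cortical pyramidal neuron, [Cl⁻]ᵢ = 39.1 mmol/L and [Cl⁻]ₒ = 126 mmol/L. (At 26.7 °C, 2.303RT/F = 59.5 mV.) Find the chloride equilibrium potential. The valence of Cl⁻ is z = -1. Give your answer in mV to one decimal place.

-30.2 mV

E = (59.5/z) · log₁₀([Cl⁻]_out/[Cl⁻]_in) with z = -1.
For an anion, dividing by z = -1 reverses the sign.
= (59.5/-1) · log₁₀(126/39.1) = -59.50 · log₁₀(3.223)
= -59.50 · (0.5082) = -30.24 mV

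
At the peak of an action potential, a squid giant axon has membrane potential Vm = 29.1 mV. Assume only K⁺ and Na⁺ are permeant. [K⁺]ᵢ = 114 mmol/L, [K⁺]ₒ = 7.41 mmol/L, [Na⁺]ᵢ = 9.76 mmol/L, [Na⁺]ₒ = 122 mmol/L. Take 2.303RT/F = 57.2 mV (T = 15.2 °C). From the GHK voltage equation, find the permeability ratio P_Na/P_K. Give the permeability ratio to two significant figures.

4.0

Let α = P_Na/P_K. GHK: Vm = 57.2·log₁₀[(Kₒ + α·Naₒ)/(Kᵢ + α·Naᵢ)].
10^(Vm/57.2) = 10^(29.1/57.2) = 3.2266
So 3.2266·(Kᵢ + α·Naᵢ) = Kₒ + α·Naₒ → α = (3.2266·114.0 − 7.41) / (122.0 − 3.2266·9.76)
α = (367.8 − 7.41) / (122.0 − 31.49) = 360.4/90.51 = 3.982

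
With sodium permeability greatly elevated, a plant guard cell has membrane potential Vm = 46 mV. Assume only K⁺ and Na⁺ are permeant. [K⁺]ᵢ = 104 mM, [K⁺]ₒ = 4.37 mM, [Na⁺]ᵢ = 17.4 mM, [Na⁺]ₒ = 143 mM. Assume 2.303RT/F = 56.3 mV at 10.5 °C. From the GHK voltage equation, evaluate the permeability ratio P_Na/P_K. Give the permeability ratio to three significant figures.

Let α = P_Na/P_K. GHK: Vm = 56.3·log₁₀[(Kₒ + α·Naₒ)/(Kᵢ + α·Naᵢ)].
10^(Vm/56.3) = 10^(46.0/56.3) = 6.5622
So 6.5622·(Kᵢ + α·Naᵢ) = Kₒ + α·Naₒ → α = (6.5622·104.0 − 4.37) / (143.0 − 6.5622·17.4)
α = (682.5 − 4.37) / (143.0 − 114.2) = 678.1/28.82 = 23.53

23.5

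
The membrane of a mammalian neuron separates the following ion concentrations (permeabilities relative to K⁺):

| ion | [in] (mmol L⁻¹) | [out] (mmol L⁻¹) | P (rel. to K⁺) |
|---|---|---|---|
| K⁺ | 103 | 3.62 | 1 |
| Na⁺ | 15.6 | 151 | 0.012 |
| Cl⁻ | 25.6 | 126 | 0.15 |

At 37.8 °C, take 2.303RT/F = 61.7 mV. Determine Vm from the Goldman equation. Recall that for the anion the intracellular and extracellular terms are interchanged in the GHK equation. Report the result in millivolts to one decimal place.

Vm = 61.7 · log₁₀[(Σ P·[cation]ₒ + Σ P·[anion]ᵢ) / (Σ P·[cation]ᵢ + Σ P·[anion]ₒ)]
Numerator = 1×3.62 + 0.012×151 + 0.15×25.6 = 9.272
Denominator = 1×103 + 0.012×15.6 + 0.15×126 = 122.1
Vm = 61.7 · log₁₀(0.075946) = 61.7 × (-1.1195) = -69.07 mV

-69.1 mV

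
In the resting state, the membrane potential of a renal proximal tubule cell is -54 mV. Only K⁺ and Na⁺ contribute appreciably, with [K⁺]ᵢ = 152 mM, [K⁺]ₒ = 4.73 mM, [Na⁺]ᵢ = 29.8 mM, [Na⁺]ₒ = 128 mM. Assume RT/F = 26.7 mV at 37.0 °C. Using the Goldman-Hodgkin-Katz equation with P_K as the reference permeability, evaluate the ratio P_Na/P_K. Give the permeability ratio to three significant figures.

Let α = P_Na/P_K. GHK: Vm = 26.7·ln[(Kₒ + α·Naₒ)/(Kᵢ + α·Naᵢ)].
e^(Vm/26.7) = e^(-54.0/26.7) = 0.13233
So 0.13233·(Kᵢ + α·Naᵢ) = Kₒ + α·Naₒ → α = (0.13233·152.0 − 4.73) / (128.0 − 0.13233·29.8)
α = (20.11 − 4.73) / (128.0 − 3.943) = 15.38/124.1 = 0.124

0.124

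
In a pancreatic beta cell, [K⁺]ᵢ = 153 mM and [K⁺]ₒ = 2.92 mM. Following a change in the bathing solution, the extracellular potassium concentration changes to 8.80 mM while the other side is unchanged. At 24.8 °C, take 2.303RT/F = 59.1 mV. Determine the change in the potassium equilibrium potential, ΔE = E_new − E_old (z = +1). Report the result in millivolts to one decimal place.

E_old = (59.1/1)·log₁₀(2.92/153) = -101.61 mV
E_new = (59.1/1)·log₁₀(8.80/153) = -73.30 mV
ΔE = -73.30 − (-101.61) = 28.31 mV

28.3 mV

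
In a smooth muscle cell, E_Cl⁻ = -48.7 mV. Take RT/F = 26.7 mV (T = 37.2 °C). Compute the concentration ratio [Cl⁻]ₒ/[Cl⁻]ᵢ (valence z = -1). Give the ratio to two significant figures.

ln([out]/[in]) = E·z/(26.7) = -48.7 × -1 / 26.7 = 1.8240
[out]/[in] = e^(1.8240) = 6.196

6.2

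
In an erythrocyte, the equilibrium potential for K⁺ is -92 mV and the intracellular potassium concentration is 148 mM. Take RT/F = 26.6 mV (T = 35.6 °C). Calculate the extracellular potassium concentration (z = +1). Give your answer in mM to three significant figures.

Nernst: E = (26.6/1) · ln([out]/[in]), so ln([out]/[in]) = -92.0 × 1 / 26.6 = -3.4586.
[out]/[in] = e^(-3.4586) = 0.03147.
[out] = 0.03147 × 148 = 4.658 mM.

4.66 mM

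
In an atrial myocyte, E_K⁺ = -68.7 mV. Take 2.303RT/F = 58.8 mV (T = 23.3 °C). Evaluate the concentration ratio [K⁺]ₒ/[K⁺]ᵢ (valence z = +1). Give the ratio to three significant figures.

0.0679

log₁₀([out]/[in]) = E·z/(58.8) = -68.7 × 1 / 58.8 = -1.1684
[out]/[in] = 10^(-1.1684) = 0.06786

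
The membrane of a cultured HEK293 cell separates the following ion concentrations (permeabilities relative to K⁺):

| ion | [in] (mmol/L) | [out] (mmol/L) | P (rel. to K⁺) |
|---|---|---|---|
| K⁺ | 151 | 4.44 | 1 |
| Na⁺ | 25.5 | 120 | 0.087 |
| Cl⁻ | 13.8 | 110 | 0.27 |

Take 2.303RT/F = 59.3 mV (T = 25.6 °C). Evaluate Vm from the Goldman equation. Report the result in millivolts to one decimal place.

-58.9 mV

Vm = 59.3 · log₁₀[(Σ P·[cation]ₒ + Σ P·[anion]ᵢ) / (Σ P·[cation]ᵢ + Σ P·[anion]ₒ)]
Numerator = 1×4.44 + 0.087×120 + 0.27×13.8 = 18.61
Denominator = 1×151 + 0.087×25.5 + 0.27×110 = 182.9
Vm = 59.3 · log₁₀(0.10172) = 59.3 × (-0.9926) = -58.86 mV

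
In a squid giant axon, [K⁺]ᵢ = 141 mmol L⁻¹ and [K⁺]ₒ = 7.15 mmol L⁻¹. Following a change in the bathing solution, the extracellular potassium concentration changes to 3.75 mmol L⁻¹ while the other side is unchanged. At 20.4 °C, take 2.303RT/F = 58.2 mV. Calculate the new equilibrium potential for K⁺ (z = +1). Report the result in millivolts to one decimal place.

-91.7 mV

After the shift: [K⁺]_out = 3.75, [K⁺]_in = 141 mmol L⁻¹.
E_new = (58.2/1)·log₁₀(3.75/141) = 58.20 · (-1.5752) = -91.68 mV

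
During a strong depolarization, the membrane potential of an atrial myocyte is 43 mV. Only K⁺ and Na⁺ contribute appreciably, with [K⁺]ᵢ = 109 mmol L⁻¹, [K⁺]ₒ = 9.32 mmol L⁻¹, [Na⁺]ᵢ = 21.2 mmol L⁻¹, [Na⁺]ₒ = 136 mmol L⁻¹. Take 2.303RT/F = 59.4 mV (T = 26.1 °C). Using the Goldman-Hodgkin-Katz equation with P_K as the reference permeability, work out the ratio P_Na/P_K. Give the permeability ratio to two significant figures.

24

Let α = P_Na/P_K. GHK: Vm = 59.4·log₁₀[(Kₒ + α·Naₒ)/(Kᵢ + α·Naᵢ)].
10^(Vm/59.4) = 10^(43.0/59.4) = 5.2955
So 5.2955·(Kᵢ + α·Naᵢ) = Kₒ + α·Naₒ → α = (5.2955·109.0 − 9.32) / (136.0 − 5.2955·21.2)
α = (577.2 − 9.32) / (136.0 − 112.3) = 567.9/23.74 = 23.93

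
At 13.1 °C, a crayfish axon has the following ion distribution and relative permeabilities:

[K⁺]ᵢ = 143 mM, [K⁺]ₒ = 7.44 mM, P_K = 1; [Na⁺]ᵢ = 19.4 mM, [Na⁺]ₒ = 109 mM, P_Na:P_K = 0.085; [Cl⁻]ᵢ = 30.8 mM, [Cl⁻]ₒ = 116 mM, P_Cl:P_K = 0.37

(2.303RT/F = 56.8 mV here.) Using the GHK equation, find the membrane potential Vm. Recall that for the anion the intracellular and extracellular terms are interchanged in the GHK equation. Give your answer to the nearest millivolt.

-47 mV

Vm = 56.8 · log₁₀[(Σ P·[cation]ₒ + Σ P·[anion]ᵢ) / (Σ P·[cation]ᵢ + Σ P·[anion]ₒ)]
Numerator = 1×7.44 + 0.085×109 + 0.37×30.8 = 28.1
Denominator = 1×143 + 0.085×19.4 + 0.37×116 = 187.6
Vm = 56.8 · log₁₀(0.14982) = 56.8 × (-0.8244) = -46.83 mV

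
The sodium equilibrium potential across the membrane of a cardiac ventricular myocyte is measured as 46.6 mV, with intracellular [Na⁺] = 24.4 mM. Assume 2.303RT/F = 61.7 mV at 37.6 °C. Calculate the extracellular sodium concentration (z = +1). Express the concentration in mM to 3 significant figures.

Nernst: E = (61.7/1) · log₁₀([out]/[in]), so log₁₀([out]/[in]) = 46.6 × 1 / 61.7 = 0.7553.
[out]/[in] = 10^(0.7553) = 5.692.
[out] = 5.692 × 24.4 = 138.9 mM.

139 mM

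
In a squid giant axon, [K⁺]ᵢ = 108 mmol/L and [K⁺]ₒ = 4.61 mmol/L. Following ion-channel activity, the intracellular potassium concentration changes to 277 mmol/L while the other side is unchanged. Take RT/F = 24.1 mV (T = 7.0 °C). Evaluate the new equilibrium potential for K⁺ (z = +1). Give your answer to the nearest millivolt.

-99 mV

After the shift: [K⁺]_out = 4.61, [K⁺]_in = 277 mmol/L.
E_new = (24.1/1)·ln(4.61/277) = 24.10 · (-4.0958) = -98.71 mV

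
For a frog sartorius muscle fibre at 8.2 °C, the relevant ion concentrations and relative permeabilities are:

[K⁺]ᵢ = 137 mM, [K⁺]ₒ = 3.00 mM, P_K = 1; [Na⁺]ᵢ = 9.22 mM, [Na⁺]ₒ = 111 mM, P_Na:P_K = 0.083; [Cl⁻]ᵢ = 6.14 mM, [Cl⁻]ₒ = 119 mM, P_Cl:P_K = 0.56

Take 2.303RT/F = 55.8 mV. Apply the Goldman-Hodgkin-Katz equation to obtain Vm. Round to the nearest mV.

-62 mV

Vm = 55.8 · log₁₀[(Σ P·[cation]ₒ + Σ P·[anion]ᵢ) / (Σ P·[cation]ᵢ + Σ P·[anion]ₒ)]
Numerator = 1×3.00 + 0.083×111 + 0.56×6.14 = 15.65
Denominator = 1×137 + 0.083×9.22 + 0.56×119 = 204.4
Vm = 55.8 · log₁₀(0.07657) = 55.8 × (-1.1159) = -62.27 mV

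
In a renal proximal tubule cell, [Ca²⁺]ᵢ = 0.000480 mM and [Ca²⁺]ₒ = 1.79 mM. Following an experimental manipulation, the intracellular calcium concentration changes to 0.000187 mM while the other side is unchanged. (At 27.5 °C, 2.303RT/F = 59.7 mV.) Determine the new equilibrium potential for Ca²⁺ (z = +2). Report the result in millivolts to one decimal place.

118.8 mV

After the shift: [Ca²⁺]_out = 1.79, [Ca²⁺]_in = 0.000187 mM.
E_new = (59.7/2)·log₁₀(1.79/0.000187) = 29.85 · (3.9810) = 118.83 mV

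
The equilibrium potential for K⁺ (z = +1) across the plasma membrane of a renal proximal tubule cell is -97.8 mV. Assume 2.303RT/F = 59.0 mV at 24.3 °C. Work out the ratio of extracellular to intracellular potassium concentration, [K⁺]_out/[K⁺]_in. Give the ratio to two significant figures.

log₁₀([out]/[in]) = E·z/(59.0) = -97.8 × 1 / 59.0 = -1.6576
[out]/[in] = 10^(-1.6576) = 0.022

0.022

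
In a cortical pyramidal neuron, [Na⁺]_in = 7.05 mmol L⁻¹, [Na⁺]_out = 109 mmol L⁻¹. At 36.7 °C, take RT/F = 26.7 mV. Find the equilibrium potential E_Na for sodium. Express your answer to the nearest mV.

E = (26.7/z) · ln([Na⁺]_out/[Na⁺]_in) with z = +1.
= (26.7/1) · ln(109/7.05) = 26.70 · ln(15.46)
= 26.70 · (2.7383) = 73.11 mV

73 mV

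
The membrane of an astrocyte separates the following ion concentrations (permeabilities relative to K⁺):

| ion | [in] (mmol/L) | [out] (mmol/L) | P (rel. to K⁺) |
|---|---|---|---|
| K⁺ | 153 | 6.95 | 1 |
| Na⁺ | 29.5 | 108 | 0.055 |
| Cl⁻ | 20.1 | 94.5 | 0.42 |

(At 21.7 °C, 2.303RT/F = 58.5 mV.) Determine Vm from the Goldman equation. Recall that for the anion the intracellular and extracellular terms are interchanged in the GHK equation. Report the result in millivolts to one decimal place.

-56.1 mV

Vm = 58.5 · log₁₀[(Σ P·[cation]ₒ + Σ P·[anion]ᵢ) / (Σ P·[cation]ᵢ + Σ P·[anion]ₒ)]
Numerator = 1×6.95 + 0.055×108 + 0.42×20.1 = 21.33
Denominator = 1×153 + 0.055×29.5 + 0.42×94.5 = 194.3
Vm = 58.5 · log₁₀(0.10978) = 58.5 × (-0.9595) = -56.13 mV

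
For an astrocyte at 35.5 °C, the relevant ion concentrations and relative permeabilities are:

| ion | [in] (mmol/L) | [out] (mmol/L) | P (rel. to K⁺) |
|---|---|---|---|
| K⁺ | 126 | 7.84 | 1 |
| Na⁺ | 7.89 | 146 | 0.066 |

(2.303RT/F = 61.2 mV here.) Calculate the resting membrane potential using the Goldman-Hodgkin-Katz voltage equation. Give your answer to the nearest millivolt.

Vm = 61.2 · log₁₀[(Σ P·[cation]ₒ + Σ P·[anion]ᵢ) / (Σ P·[cation]ᵢ + Σ P·[anion]ₒ)]
Numerator = 1×7.84 + 0.066×146 = 17.48
Denominator = 1×126 + 0.066×7.89 = 126.5
Vm = 61.2 · log₁₀(0.13813) = 61.2 × (-0.8597) = -52.61 mV

-53 mV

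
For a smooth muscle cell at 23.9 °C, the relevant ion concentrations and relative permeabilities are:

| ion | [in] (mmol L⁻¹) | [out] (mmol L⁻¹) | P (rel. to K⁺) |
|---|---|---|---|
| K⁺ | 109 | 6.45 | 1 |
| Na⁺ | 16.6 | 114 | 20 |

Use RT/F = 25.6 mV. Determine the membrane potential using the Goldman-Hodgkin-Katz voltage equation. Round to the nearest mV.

Vm = 25.6 · ln[(Σ P·[cation]ₒ + Σ P·[anion]ᵢ) / (Σ P·[cation]ᵢ + Σ P·[anion]ₒ)]
Numerator = 1×6.45 + 20×114 = 2286
Denominator = 1×109 + 20×16.6 = 441
Vm = 25.6 · ln(5.1847) = 25.6 × (1.6457) = 42.13 mV

42 mV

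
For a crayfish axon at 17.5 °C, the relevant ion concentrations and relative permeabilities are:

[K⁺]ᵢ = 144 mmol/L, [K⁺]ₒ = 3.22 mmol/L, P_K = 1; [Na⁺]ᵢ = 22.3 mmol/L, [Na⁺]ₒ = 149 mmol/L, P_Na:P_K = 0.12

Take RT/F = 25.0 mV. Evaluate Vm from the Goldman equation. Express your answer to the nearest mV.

-48 mV

Vm = 25.0 · ln[(Σ P·[cation]ₒ + Σ P·[anion]ᵢ) / (Σ P·[cation]ᵢ + Σ P·[anion]ₒ)]
Numerator = 1×3.22 + 0.12×149 = 21.1
Denominator = 1×144 + 0.12×22.3 = 146.7
Vm = 25.0 · ln(0.14385) = 25.0 × (-1.9390) = -48.47 mV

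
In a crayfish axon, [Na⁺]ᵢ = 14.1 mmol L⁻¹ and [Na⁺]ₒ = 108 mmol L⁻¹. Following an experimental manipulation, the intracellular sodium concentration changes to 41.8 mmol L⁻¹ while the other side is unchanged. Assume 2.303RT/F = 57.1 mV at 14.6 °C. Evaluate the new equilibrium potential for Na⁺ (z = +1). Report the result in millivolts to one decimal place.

23.5 mV

After the shift: [Na⁺]_out = 108, [Na⁺]_in = 41.8 mmol L⁻¹.
E_new = (57.1/1)·log₁₀(108/41.8) = 57.10 · (0.4122) = 23.54 mV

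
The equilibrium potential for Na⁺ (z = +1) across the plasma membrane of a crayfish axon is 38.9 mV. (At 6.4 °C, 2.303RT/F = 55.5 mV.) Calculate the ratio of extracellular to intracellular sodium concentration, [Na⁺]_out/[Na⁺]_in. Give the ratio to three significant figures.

log₁₀([out]/[in]) = E·z/(55.5) = 38.9 × 1 / 55.5 = 0.7009
[out]/[in] = 10^(0.7009) = 5.022

5.02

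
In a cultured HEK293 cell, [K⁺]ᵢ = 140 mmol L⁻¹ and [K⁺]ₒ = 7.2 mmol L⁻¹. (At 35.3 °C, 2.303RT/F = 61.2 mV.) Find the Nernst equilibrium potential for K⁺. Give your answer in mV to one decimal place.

E = (61.2/z) · log₁₀([K⁺]_out/[K⁺]_in) with z = +1.
= (61.2/1) · log₁₀(7.2/140) = 61.20 · log₁₀(0.05143)
= 61.20 · (-1.2888) = -78.87 mV

-78.9 mV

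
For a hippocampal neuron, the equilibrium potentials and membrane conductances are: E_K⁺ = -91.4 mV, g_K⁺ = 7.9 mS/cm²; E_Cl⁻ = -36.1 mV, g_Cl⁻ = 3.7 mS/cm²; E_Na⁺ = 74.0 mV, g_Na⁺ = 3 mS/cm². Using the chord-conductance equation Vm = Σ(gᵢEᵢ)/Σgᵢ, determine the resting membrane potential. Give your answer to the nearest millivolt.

-43 mV

Σ gᵢEᵢ = 7.9·(-91.4) + 3.7·(-36.1) + 3·(74.0) = -633.63
Σ gᵢ = 7.9 + 3.7 + 3 = 14.6
Vm = -633.63 / 14.6 = -43.40 mV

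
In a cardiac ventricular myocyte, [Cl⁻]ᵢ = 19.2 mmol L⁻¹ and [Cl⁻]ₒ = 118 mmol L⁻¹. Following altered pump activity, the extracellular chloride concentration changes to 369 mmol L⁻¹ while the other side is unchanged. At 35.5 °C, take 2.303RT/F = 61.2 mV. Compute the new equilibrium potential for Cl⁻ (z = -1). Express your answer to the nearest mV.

After the shift: [Cl⁻]_out = 369, [Cl⁻]_in = 19.2 mmol L⁻¹.
E_new = (61.2/-1)·log₁₀(369/19.2) = -61.20 · (1.2837) = -78.56 mV

-79 mV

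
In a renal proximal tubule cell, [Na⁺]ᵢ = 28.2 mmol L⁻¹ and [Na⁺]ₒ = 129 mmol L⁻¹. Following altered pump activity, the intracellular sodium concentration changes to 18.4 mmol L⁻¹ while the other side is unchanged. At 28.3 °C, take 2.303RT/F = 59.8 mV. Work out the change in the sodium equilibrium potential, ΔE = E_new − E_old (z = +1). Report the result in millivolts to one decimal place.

E_old = (59.8/1)·log₁₀(129/28.2) = 39.49 mV
E_new = (59.8/1)·log₁₀(129/18.4) = 50.58 mV
ΔE = 50.58 − (39.49) = 11.09 mV

11.1 mV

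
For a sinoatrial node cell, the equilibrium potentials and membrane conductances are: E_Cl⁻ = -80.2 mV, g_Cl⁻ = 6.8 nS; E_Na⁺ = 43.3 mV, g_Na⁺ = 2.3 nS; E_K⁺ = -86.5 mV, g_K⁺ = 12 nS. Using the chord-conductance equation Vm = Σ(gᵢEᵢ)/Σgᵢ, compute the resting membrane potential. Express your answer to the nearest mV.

-70 mV

Σ gᵢEᵢ = 6.8·(-80.2) + 2.3·(43.3) + 12·(-86.5) = -1483.77
Σ gᵢ = 6.8 + 2.3 + 12 = 21.1
Vm = -1483.77 / 21.1 = -70.32 mV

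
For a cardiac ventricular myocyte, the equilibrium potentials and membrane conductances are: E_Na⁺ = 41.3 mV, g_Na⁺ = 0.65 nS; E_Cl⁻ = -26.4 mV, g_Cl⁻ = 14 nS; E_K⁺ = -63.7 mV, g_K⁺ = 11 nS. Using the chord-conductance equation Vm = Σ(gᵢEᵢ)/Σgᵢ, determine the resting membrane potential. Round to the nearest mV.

-41 mV

Σ gᵢEᵢ = 0.65·(41.3) + 14·(-26.4) + 11·(-63.7) = -1043.45
Σ gᵢ = 0.65 + 14 + 11 = 25.65
Vm = -1043.45 / 25.65 = -40.68 mV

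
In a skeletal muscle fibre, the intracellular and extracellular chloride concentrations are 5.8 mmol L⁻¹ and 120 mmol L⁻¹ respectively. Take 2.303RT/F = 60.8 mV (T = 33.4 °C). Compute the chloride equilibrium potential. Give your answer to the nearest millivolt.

-80 mV

E = (60.8/z) · log₁₀([Cl⁻]_out/[Cl⁻]_in) with z = -1.
For an anion, dividing by z = -1 reverses the sign.
= (60.8/-1) · log₁₀(120/5.8) = -60.80 · log₁₀(20.69)
= -60.80 · (1.3158) = -80.00 mV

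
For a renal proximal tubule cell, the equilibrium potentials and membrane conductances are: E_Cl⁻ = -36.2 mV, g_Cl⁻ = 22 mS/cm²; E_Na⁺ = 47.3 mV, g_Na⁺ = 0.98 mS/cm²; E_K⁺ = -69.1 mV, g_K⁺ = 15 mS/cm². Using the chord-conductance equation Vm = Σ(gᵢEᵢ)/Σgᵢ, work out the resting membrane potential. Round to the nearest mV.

Σ gᵢEᵢ = 22·(-36.2) + 0.98·(47.3) + 15·(-69.1) = -1786.55
Σ gᵢ = 22 + 0.98 + 15 = 37.98
Vm = -1786.55 / 37.98 = -47.04 mV

-47 mV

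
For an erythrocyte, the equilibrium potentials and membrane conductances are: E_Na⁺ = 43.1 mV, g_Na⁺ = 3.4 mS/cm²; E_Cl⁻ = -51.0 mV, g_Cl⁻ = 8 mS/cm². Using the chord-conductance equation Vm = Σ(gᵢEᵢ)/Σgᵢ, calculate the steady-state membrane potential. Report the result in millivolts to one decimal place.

-22.9 mV

Σ gᵢEᵢ = 3.4·(43.1) + 8·(-51.0) = -261.46
Σ gᵢ = 3.4 + 8 = 11.4
Vm = -261.46 / 11.4 = -22.94 mV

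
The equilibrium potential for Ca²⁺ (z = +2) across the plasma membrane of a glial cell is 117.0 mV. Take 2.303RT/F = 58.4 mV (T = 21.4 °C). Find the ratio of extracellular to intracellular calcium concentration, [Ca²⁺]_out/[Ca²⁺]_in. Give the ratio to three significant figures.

log₁₀([out]/[in]) = E·z/(58.4) = 117.0 × 2 / 58.4 = 4.0068
[out]/[in] = 10^(4.0068) = 1.016e+04

10200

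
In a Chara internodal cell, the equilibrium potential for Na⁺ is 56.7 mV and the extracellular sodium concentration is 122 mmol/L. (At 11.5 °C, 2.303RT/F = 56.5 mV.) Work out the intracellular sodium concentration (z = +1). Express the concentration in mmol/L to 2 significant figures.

12 mmol/L

Nernst: E = (56.5/1) · log₁₀([out]/[in]), so log₁₀([out]/[in]) = 56.7 × 1 / 56.5 = 1.0035.
[out]/[in] = 10^(1.0035) = 10.08.
[in] = 122 / 10.08 = 12.1 mmol/L.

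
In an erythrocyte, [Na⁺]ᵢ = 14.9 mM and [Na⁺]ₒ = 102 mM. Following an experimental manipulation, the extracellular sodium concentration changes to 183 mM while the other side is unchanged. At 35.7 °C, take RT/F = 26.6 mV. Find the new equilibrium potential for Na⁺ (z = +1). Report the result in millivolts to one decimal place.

66.7 mV

After the shift: [Na⁺]_out = 183, [Na⁺]_in = 14.9 mM.
E_new = (26.6/1)·ln(183/14.9) = 26.60 · (2.5081) = 66.72 mV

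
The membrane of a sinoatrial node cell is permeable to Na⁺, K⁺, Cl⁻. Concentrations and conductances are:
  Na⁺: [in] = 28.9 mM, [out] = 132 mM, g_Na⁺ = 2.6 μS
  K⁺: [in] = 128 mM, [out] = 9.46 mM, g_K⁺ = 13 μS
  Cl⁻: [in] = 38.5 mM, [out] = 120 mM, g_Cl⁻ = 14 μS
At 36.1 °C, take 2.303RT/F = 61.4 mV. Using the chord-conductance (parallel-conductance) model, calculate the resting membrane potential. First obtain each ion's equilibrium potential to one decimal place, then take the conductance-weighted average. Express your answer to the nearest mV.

E_Na⁺ = (61.4/1)·log₁₀(132/28.9) = 40.5 mV
E_K⁺ = (61.4/1)·log₁₀(9.46/128) = -69.5 mV
E_Cl⁻ = (61.4/-1)·log₁₀(120/38.5) = -30.3 mV
Vm = (Σ gᵢEᵢ)/(Σ gᵢ) = (2.6·40.5 + 13·-69.5 + 14·-30.3) / (2.6 + 13 + 14)
= -1222.40 / 29.6 = -41.30 mV

-41 mV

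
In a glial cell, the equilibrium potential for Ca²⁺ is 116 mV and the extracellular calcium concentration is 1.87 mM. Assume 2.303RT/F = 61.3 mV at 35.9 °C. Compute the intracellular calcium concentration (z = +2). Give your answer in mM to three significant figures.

0.000307 mM

Nernst: E = (61.3/2) · log₁₀([out]/[in]), so log₁₀([out]/[in]) = 116.0 × 2 / 61.3 = 3.7847.
[out]/[in] = 10^(3.7847) = 6091.
[in] = 1.87 / 6091 = 0.000307 mM.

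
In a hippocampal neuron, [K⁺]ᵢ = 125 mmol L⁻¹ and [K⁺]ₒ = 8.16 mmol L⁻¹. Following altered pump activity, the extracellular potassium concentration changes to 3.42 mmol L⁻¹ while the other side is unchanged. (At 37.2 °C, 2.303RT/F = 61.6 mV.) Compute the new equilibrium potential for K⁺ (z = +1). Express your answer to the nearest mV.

After the shift: [K⁺]_out = 3.42, [K⁺]_in = 125 mmol L⁻¹.
E_new = (61.6/1)·log₁₀(3.42/125) = 61.60 · (-1.5629) = -96.27 mV

-96 mV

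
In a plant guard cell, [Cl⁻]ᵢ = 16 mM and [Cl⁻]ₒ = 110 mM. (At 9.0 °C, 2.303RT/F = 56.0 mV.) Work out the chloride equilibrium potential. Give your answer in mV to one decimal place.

E = (56.0/z) · log₁₀([Cl⁻]_out/[Cl⁻]_in) with z = -1.
For an anion, dividing by z = -1 reverses the sign.
= (56.0/-1) · log₁₀(110/16) = -56.00 · log₁₀(6.875)
= -56.00 · (0.8373) = -46.89 mV

-46.9 mV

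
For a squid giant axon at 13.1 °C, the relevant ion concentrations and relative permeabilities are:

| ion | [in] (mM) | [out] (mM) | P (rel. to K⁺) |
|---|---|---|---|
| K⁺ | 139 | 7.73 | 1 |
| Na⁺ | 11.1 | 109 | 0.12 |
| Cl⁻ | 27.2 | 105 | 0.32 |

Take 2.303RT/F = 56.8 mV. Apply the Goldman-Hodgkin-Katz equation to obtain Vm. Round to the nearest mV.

-44 mV

Vm = 56.8 · log₁₀[(Σ P·[cation]ₒ + Σ P·[anion]ᵢ) / (Σ P·[cation]ᵢ + Σ P·[anion]ₒ)]
Numerator = 1×7.73 + 0.12×109 + 0.32×27.2 = 29.51
Denominator = 1×139 + 0.12×11.1 + 0.32×105 = 173.9
Vm = 56.8 · log₁₀(0.16969) = 56.8 × (-0.7704) = -43.76 mV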